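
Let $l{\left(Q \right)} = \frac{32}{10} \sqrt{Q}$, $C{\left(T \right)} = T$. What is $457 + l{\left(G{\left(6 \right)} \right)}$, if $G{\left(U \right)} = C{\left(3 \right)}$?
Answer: $457 + \frac{16 \sqrt{3}}{5} \approx 462.54$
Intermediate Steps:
$G{\left(U \right)} = 3$
$l{\left(Q \right)} = \frac{16 \sqrt{Q}}{5}$ ($l{\left(Q \right)} = 32 \cdot \frac{1}{10} \sqrt{Q} = \frac{16 \sqrt{Q}}{5}$)
$457 + l{\left(G{\left(6 \right)} \right)} = 457 + \frac{16 \sqrt{3}}{5}$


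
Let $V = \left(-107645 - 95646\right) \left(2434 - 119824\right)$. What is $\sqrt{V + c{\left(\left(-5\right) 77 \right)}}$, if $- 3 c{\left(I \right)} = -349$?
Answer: $\frac{\sqrt{214778975457}}{3} \approx 1.5448 \cdot 10^{5}$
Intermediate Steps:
$c{\left(I \right)} = \frac{349}{3}$ ($c{\left(I \right)} = \left(- \frac{1}{3}\right) \left(-349\right) = \frac{349}{3}$)
$V = 23864330490$ ($V = \left(-203291\right) \left(-117390\right) = 23864330490$)
$\sqrt{V + c{\left(\left(-5\right) 77 \right)}} = \sqrt{23864330490 + \frac{349}{3}} = \sqrt{\frac{71592991819}{3}} = \frac{\sqrt{214778975457}}{3}$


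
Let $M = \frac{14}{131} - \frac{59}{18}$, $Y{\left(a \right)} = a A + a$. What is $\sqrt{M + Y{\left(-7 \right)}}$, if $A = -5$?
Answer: $\frac{\sqrt{15339314}}{786} \approx 4.9829$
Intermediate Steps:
$Y{\left(a \right)} = - 4 a$ ($Y{\left(a \right)} = a \left(-5\right) + a = - 5 a + a = - 4 a$)
$M = - \frac{7477}{2358}$ ($M = 14 \cdot \frac{1}{131} - \frac{59}{18} = \frac{14}{131} - \frac{59}{18} = - \frac{7477}{2358} \approx -3.1709$)
$\sqrt{M + Y{\left(-7 \right)}} = \sqrt{- \frac{7477}{2358} - -28} = \sqrt{- \frac{7477}{2358} + 28} = \sqrt{\frac{58547}{2358}} = \frac{\sqrt{15339314}}{786}$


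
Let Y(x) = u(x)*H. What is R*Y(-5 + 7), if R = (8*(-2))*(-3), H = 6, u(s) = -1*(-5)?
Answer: 1440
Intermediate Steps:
u(s) = 5
Y(x) = 30 (Y(x) = 5*6 = 30)
R = 48 (R = -16*(-3) = 48)
R*Y(-5 + 7) = 48*30 = 1440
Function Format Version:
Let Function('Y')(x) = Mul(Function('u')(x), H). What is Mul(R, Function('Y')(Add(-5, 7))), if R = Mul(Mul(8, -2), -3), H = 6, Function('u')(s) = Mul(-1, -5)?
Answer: 1440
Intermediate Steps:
Function('u')(s) = 5
Function('Y')(x) = 30 (Function('Y')(x) = Mul(5, 6) = 30)
R = 48 (R = Mul(-16, -3) = 48)
Mul(R, Function('Y')(Add(-5, 7))) = Mul(48, 30) = 1440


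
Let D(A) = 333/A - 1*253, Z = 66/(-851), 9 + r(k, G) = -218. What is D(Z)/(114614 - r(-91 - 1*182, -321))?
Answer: -100027/2526502 ≈ -0.039591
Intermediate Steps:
r(k, G) = -227 (r(k, G) = -9 - 218 = -227)
Z = -66/851 (Z = 66*(-1/851) = -66/851 ≈ -0.077556)
D(A) = -253 + 333/A (D(A) = 333/A - 253 = -253 + 333/A)
D(Z)/(114614 - r(-91 - 1*182, -321)) = (-253 + 333/(-66/851))/(114614 - 1*(-227)) = (-253 + 333*(-851/66))/(114614 + 227) = (-253 - 94461/22)/114841 = -100027/22*1/114841 = -100027/2526502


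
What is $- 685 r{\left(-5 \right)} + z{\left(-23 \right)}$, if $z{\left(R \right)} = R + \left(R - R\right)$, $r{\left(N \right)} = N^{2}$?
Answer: $-17148$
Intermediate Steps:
$z{\left(R \right)} = R$ ($z{\left(R \right)} = R + 0 = R$)
$- 685 r{\left(-5 \right)} + z{\left(-23 \right)} = - 685 \left(-5\right)^{2} - 23 = \left(-685\right) 25 - 23 = -17125 - 23 = -17148$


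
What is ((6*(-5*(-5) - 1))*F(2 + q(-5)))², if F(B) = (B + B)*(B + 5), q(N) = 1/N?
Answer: 7766544384/625 ≈ 1.2426e+7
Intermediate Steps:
F(B) = 2*B*(5 + B) (F(B) = (2*B)*(5 + B) = 2*B*(5 + B))
((6*(-5*(-5) - 1))*F(2 + q(-5)))² = ((6*(-5*(-5) - 1))*(2*(2 + 1/(-5))*(5 + (2 + 1/(-5)))))² = ((6*(25 - 1))*(2*(2 - ⅕)*(5 + (2 - ⅕))))² = ((6*24)*(2*(9/5)*(5 + 9/5)))² = (144*(2*(9/5)*(34/5)))² = (144*(612/25))² = (88128/25)² = 7766544384/625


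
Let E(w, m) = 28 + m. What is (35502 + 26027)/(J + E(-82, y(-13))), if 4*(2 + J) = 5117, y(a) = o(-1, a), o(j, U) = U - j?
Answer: 246116/5173 ≈ 47.577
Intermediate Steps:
y(a) = 1 + a (y(a) = a - 1*(-1) = a + 1 = 1 + a)
J = 5109/4 (J = -2 + (¼)*5117 = -2 + 5117/4 = 5109/4 ≈ 1277.3)
(35502 + 26027)/(J + E(-82, y(-13))) = (35502 + 26027)/(5109/4 + (28 + (1 - 13))) = 61529/(5109/4 + (28 - 12)) = 61529/(5109/4 + 16) = 61529/(5173/4) = 61529*(4/5173) = 246116/5173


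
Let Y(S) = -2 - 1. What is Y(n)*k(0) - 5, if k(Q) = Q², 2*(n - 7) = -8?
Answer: -5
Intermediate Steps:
n = 3 (n = 7 + (½)*(-8) = 7 - 4 = 3)
Y(S) = -3
Y(n)*k(0) - 5 = -3*0² - 5 = -3*0 - 5 = 0 - 5 = -5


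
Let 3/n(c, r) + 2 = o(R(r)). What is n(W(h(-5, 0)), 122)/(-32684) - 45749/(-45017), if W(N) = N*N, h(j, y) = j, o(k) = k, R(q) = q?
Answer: 59810367623/58853425120 ≈ 1.0163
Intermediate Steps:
W(N) = N²
n(c, r) = 3/(-2 + r)
n(W(h(-5, 0)), 122)/(-32684) - 45749/(-45017) = (3/(-2 + 122))/(-32684) - 45749/(-45017) = (3/120)*(-1/32684) - 45749*(-1/45017) = (3*(1/120))*(-1/32684) + 45749/45017 = (1/40)*(-1/32684) + 45749/45017 = -1/1307360 + 45749/45017 = 59810367623/58853425120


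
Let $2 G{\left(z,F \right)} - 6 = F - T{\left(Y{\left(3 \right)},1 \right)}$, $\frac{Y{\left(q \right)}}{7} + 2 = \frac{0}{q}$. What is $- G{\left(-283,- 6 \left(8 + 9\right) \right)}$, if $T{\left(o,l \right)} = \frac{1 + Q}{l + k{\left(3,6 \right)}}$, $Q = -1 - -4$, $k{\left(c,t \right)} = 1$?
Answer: $49$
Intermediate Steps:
$Q = 3$ ($Q = -1 + 4 = 3$)
$Y{\left(q \right)} = -14$ ($Y{\left(q \right)} = -14 + 7 \frac{0}{q} = -14 + 7 \cdot 0 = -14 + 0 = -14$)
$T{\left(o,l \right)} = \frac{4}{1 + l}$ ($T{\left(o,l \right)} = \frac{1 + 3}{l + 1} = \frac{4}{1 + l}$)
$G{\left(z,F \right)} = 2 + \frac{F}{2}$ ($G{\left(z,F \right)} = 3 + \frac{F - \frac{4}{1 + 1}}{2} = 3 + \frac{F - \frac{4}{2}}{2} = 3 + \frac{F - 4 \cdot \frac{1}{2}}{2} = 3 + \frac{F - 2}{2} = 3 + \frac{-2 + F}{2} = 3 + \left(-1 + \frac{F}{2}\right) = 2 + \frac{F}{2}$)
$- G{\left(-283,- 6 \left(8 + 9\right) \right)} = - (2 + \frac{\left(-6\right) \left(8 + 9\right)}{2}) = - (2 + \frac{\left(-6\right) 17}{2}) = - (2 + \frac{1}{2} \left(-102\right)) = - (2 - 51) = \left(-1\right) \left(-49\right) = 49$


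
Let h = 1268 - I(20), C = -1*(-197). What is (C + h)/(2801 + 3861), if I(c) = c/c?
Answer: 732/3331 ≈ 0.21975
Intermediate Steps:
I(c) = 1
C = 197
h = 1267 (h = 1268 - 1*1 = 1268 - 1 = 1267)
(C + h)/(2801 + 3861) = (197 + 1267)/(2801 + 3861) = 1464/6662 = 1464*(1/6662) = 732/3331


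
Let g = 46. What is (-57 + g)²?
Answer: 121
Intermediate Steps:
(-57 + g)² = (-57 + 46)² = (-11)² = 121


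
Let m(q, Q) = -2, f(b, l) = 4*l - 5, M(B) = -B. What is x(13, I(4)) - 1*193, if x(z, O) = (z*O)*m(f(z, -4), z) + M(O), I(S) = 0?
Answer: -193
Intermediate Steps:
f(b, l) = -5 + 4*l
x(z, O) = -O - 2*O*z (x(z, O) = (z*O)*(-2) - O = (O*z)*(-2) - O = -2*O*z - O = -O - 2*O*z)
x(13, I(4)) - 1*193 = 0*(-1 - 2*13) - 1*193 = 0*(-1 - 26) - 193 = 0*(-27) - 193 = 0 - 193 = -193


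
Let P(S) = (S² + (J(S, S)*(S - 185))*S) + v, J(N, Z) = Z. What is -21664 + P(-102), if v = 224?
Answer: -2996984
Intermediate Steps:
P(S) = 224 + S² + S²*(-185 + S) (P(S) = (S² + (S*(S - 185))*S) + 224 = (S² + (S*(-185 + S))*S) + 224 = (S² + S²*(-185 + S)) + 224 = 224 + S² + S²*(-185 + S))
-21664 + P(-102) = -21664 + (224 + (-102)³ - 184*(-102)²) = -21664 + (224 - 1061208 - 184*10404) = -21664 + (224 - 1061208 - 1914336) = -21664 - 2975320 = -2996984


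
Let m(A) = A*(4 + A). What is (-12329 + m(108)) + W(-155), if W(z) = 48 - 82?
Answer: -267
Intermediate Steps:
W(z) = -34
(-12329 + m(108)) + W(-155) = (-12329 + 108*(4 + 108)) - 34 = (-12329 + 108*112) - 34 = (-12329 + 12096) - 34 = -233 - 34 = -267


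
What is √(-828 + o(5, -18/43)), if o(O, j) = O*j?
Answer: 3*I*√170538/43 ≈ 28.811*I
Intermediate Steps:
√(-828 + o(5, -18/43)) = √(-828 + 5*(-18/43)) = √(-828 - 90/43) = √(-35694/43) = 3*I*√170538/43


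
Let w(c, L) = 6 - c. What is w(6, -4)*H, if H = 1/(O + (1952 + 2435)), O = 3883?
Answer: 0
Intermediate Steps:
H = 1/8270 (H = 1/(3883 + (1952 + 2435)) = 1/(3883 + 4387) = 1/8270 ≈ 0.00012092)
w(6, -4)*H = (6 - 1*6)*(1/8270) = (6 - 6)*(1/8270) = 0*(1/8270) = 0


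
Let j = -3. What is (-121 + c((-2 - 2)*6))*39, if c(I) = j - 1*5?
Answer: -5031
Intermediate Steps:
c(I) = -8 (c(I) = -3 - 1*5 = -3 - 5 = -8)
(-121 + c((-2 - 2)*6))*39 = (-121 - 8)*39 = -129*39 = -5031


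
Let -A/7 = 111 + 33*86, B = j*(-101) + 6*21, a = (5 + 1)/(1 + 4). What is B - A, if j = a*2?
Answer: 102633/5 ≈ 20527.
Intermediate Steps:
a = 6/5 ≈ 1.2000
j = 12/5 (j = (6/5)*2 = 12/5 ≈ 2.4000)
B = -582/5 (B = (12/5)*(-101) + 6*21 = -1212/5 + 126 = -582/5 ≈ -116.40)
A = -20643 (A = -7*(111 + 33*86) = -7*(111 + 2838) = -7*2949 = -20643)
B - A = -582/5 - 1*(-20643) = -582/5 + 20643 = 102633/5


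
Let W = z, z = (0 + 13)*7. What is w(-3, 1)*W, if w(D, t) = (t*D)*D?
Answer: 819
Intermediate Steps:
w(D, t) = t*D² (w(D, t) = (D*t)*D = t*D²)
z = 91 (z = 13*7 = 91)
W = 91
w(-3, 1)*W = (1*(-3)²)*91 = (1*9)*91 = 9*91 = 819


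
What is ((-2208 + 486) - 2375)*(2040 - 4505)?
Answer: 10099105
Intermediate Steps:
((-2208 + 486) - 2375)*(2040 - 4505) = (-1722 - 2375)*(-2465) = -4097*(-2465) = 10099105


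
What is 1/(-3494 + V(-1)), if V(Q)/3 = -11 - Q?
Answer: -1/3524 ≈ -0.00028377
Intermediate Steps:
V(Q) = -33 - 3*Q (V(Q) = 3*(-11 - Q) = -33 - 3*Q)
1/(-3494 + V(-1)) = 1/(-3494 + (-33 - 3*(-1))) = 1/(-3494 + (-33 + 3)) = 1/(-3494 - 30) = 1/(-3524) = -1/3524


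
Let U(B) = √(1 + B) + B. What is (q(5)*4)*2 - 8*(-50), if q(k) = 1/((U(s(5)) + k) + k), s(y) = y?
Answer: 29240/73 - 8*√6/219 ≈ 400.46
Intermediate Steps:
U(B) = B + √(1 + B)
q(k) = 1/(5 + √6 + 2*k) (q(k) = 1/(((5 + √(1 + 5)) + k) + k) = 1/(((5 + √6) + k) + k) = 1/((5 + k + √6) + k) = 1/(5 + √6 + 2*k))
(q(5)*4)*2 - 8*(-50) = (4/(5 + √6 + 2*5))*2 - 8*(-50) = (4/(5 + √6 + 10))*2 + 400 = (4/(15 + √6))*2 + 400 = 8/(15 + √6) + 400 = 400 + 8/(15 + √6)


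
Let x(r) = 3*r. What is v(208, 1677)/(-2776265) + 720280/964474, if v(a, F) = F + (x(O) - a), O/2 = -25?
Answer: 999208006497/1338817704805 ≈ 0.74634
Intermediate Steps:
O = -50 (O = 2*(-25) = -50)
v(a, F) = -150 + F - a (v(a, F) = F + (3*(-50) - a) = F + (-150 - a) = -150 + F - a)
v(208, 1677)/(-2776265) + 720280/964474 = (-150 + 1677 - 1*208)/(-2776265) + 720280/964474 = (-150 + 1677 - 208)*(-1/2776265) + 720280*(1/964474) = 1319*(-1/2776265) + 360140/482237 = -1319/2776265 + 360140/482237 = 999208006497/1338817704805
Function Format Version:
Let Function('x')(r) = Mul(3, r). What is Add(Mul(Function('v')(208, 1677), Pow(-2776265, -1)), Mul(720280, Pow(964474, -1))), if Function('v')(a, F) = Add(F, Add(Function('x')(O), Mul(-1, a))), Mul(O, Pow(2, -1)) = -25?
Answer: Rational(999208006497, 1338817704805) ≈ 0.74634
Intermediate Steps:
O = -50 (O = Mul(2, -25) = -50)
Function('v')(a, F) = Add(-150, F, Mul(-1, a)) (Function('v')(a, F) = Add(F, Add(Mul(3, -50), Mul(-1, a))) = Add(F, Add(-150, Mul(-1, a))) = Add(-150, F, Mul(-1, a)))
Add(Mul(Function('v')(208, 1677), Pow(-2776265, -1)), Mul(720280, Pow(964474, -1))) = Add(Mul(Add(-150, 1677, Mul(-1, 208)), Pow(-2776265, -1)), Mul(720280, Pow(964474, -1))) = Add(Mul(Add(-150, 1677, -208), Rational(-1, 2776265)), Mul(720280, Rational(1, 964474))) = Add(Mul(1319, Rational(-1, 2776265)), Rational(360140, 482237)) = Add(Rational(-1319, 2776265), Rational(360140, 482237)) = Rational(999208006497, 1338817704805)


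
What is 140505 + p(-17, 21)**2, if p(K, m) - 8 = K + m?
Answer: 140649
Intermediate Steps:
p(K, m) = 8 + K + m (p(K, m) = 8 + (K + m) = 8 + K + m)
140505 + p(-17, 21)**2 = 140505 + (8 - 17 + 21)**2 = 140505 + 12**2 = 140505 + 144 = 140649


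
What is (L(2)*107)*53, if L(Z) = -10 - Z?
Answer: -68052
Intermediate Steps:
(L(2)*107)*53 = ((-10 - 1*2)*107)*53 = ((-10 - 2)*107)*53 = -12*107*53 = -1284*53 = -68052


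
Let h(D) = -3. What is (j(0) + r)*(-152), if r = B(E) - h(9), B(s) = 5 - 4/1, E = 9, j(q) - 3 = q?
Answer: -1064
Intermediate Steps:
j(q) = 3 + q
B(s) = 1 (B(s) = 5 - 4 = 1)
r = 4 (r = 1 - 1*(-3) = 1 + 3 = 4)
(j(0) + r)*(-152) = ((3 + 0) + 4)*(-152) = (3 + 4)*(-152) = 7*(-152) = -1064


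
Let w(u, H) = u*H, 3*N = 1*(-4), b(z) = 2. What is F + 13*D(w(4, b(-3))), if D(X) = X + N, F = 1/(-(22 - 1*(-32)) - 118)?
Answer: 44717/516 ≈ 86.661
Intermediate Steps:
N = -4/3 (N = (1*(-4))/3 = (⅓)*(-4) = -4/3 ≈ -1.3333)
w(u, H) = H*u
F = -1/172 (F = 1/(-(22 + 32) - 118) = 1/(-1*54 - 118) = 1/(-54 - 118) = 1/(-172) = -1/172 ≈ -0.0058140)
D(X) = -4/3 + X (D(X) = X - 4/3 = -4/3 + X)
F + 13*D(w(4, b(-3))) = -1/172 + 13*(-4/3 + 2*4) = -1/172 + 13*(-4/3 + 8) = -1/172 + 13*(20/3) = -1/172 + 260/3 = 44717/516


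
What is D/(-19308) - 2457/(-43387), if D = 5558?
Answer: -96852595/418858098 ≈ -0.23123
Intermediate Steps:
D/(-19308) - 2457/(-43387) = 5558/(-19308) - 2457/(-43387) = 5558*(-1/19308) - 2457*(-1/43387) = -2779/9654 + 2457/43387 = -96852595/418858098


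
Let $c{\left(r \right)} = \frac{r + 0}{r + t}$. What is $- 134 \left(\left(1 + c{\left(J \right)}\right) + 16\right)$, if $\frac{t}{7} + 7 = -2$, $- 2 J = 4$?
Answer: $- \frac{148338}{65} \approx -2282.1$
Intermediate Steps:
$J = -2$ ($J = \left(- \frac{1}{2}\right) 4 = -2$)
$t = -63$ ($t = -49 + 7 \left(-2\right) = -49 - 14 = -63$)
$c{\left(r \right)} = \frac{r}{-63 + r}$ ($c{\left(r \right)} = \frac{r + 0}{r - 63} = \frac{r}{-63 + r}$)
$- 134 \left(\left(1 + c{\left(J \right)}\right) + 16\right) = - 134 \left(\left(1 - \frac{2}{-63 - 2}\right) + 16\right) = - 134 \left(\left(1 - \frac{2}{-65}\right) + 16\right) = - 134 \left(\left(1 - - \frac{2}{65}\right) + 16\right) = - 134 \left(\left(1 + \frac{2}{65}\right) + 16\right) = - 134 \left(\frac{67}{65} + 16\right) = \left(-134\right) \frac{1107}{65} = - \frac{148338}{65}$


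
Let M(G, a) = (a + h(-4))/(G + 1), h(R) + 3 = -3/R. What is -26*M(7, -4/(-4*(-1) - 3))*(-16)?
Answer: -325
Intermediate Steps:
h(R) = -3 - 3/R
M(G, a) = (-9/4 + a)/(1 + G) (M(G, a) = (a + (-3 - 3/(-4)))/(G + 1) = (a + (-3 - 3*(-¼)))/(1 + G) = (a + (-3 + ¾))/(1 + G) = (a - 9/4)/(1 + G) = (-9/4 + a)/(1 + G))
-26*M(7, -4/(-4*(-1) - 3))*(-16) = -26*(-9/4 - 4/(-4*(-1) - 3))/(1 + 7)*(-16) = -26*(-9/4 - 4/(4 - 3))/8*(-16) = -13*(-9/4 - 4/1)/4*(-16) = -13*(-9/4 - 4*1)/4*(-16) = -13*(-9/4 - 4)/4*(-16) = -13*(-25)/(4*4)*(-16) = -26*(-25/32)*(-16) = (325/16)*(-16) = -325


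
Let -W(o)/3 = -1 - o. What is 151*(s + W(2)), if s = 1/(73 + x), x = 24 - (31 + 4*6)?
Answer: 57229/42 ≈ 1362.6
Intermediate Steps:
W(o) = 3 + 3*o (W(o) = -3*(-1 - o) = 3 + 3*o)
x = -31 (x = 24 - (31 + 24) = 24 - 1*55 = 24 - 55 = -31)
s = 1/42 (s = 1/(73 - 31) = 1/42 ≈ 0.023810)
151*(s + W(2)) = 151*(1/42 + (3 + 3*2)) = 151*(1/42 + (3 + 6)) = 151*(1/42 + 9) = 151*(379/42) = 57229/42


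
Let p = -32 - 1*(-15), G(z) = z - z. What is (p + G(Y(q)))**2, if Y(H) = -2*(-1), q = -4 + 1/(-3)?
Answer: 289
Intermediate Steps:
q = -13/3 (q = -4 - 1/3 = -13/3 ≈ -4.3333)
Y(H) = 2
G(z) = 0
p = -17 (p = -32 + 15 = -17)
(p + G(Y(q)))**2 = (-17 + 0)**2 = (-17)**2 = 289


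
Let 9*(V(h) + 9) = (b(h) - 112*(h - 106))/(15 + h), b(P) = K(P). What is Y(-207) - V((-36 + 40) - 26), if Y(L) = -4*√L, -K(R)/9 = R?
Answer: 15101/63 - 12*I*√23 ≈ 239.7 - 57.55*I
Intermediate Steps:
K(R) = -9*R
b(P) = -9*P
V(h) = -9 + (11872 - 121*h)/(9*(15 + h)) (V(h) = -9 + ((-9*h - 112*(h - 106))/(15 + h))/9 = -9 + ((-9*h - 112*(-106 + h))/(15 + h))/9 = -9 + ((-9*h + (11872 - 112*h))/(15 + h))/9 = -9 + ((11872 - 121*h)/(15 + h))/9 = -9 + (11872 - 121*h)/(9*(15 + h)))
Y(-207) - V((-36 + 40) - 26) = -12*I*√23 - (10657 - 202*((-36 + 40) - 26))/(9*(15 + ((-36 + 40) - 26))) = -12*I*√23 - (10657 - 202*(4 - 26))/(9*(15 + (4 - 26))) = -12*I*√23 - (10657 - 202*(-22))/(9*(15 - 22)) = -12*I*√23 - (10657 + 4444)/(9*(-7)) = -12*I*√23 - (-1)*15101/(9*7) = -12*I*√23 - 1*(-15101/63) = -12*I*√23 + 15101/63 = 15101/63 - 12*I*√23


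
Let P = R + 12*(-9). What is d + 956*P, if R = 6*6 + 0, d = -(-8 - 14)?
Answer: -68810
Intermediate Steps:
d = 22 (d = -1*(-22) = 22)
R = 36 (R = 36 + 0 = 36)
P = -72 (P = 36 + 12*(-9) = 36 - 108 = -72)
d + 956*P = 22 + 956*(-72) = 22 - 68832 = -68810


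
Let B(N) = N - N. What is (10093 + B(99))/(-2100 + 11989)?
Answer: 10093/9889 ≈ 1.0206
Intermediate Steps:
B(N) = 0
(10093 + B(99))/(-2100 + 11989) = (10093 + 0)/(-2100 + 11989) = 10093/9889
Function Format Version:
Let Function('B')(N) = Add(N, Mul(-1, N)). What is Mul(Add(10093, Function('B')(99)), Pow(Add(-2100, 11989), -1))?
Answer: Rational(10093, 9889) ≈ 1.0206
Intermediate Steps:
Function('B')(N) = 0
Mul(Add(10093, Function('B')(99)), Pow(Add(-2100, 11989), -1)) = Mul(Add(10093, 0), Pow(Add(-2100, 11989), -1)) = Mul(10093, Pow(9889, -1)) = Mul(10093, Rational(1, 9889)) = Rational(10093, 9889)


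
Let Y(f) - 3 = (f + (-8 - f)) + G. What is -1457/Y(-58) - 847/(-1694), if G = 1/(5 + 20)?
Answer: 1177/4 ≈ 294.25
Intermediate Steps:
G = 1/25 ≈ 0.040000
Y(f) = -124/25 (Y(f) = 3 + ((f + (-8 - f)) + 1/25) = 3 + (-8 + 1/25) = 3 - 199/25 = -124/25)
-1457/Y(-58) - 847/(-1694) = -1457/(-124/25) - 847/(-1694) = -1457*(-25/124) - 847*(-1/1694) = 1175/4 + ½ = 1177/4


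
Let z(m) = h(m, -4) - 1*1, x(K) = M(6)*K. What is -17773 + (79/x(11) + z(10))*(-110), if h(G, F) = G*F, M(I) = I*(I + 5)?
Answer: -438074/33 ≈ -13275.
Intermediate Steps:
M(I) = I*(5 + I)
x(K) = 66*K (x(K) = (6*(5 + 6))*K = (6*11)*K = 66*K)
h(G, F) = F*G
z(m) = -1 - 4*m (z(m) = -4*m - 1*1 = -4*m - 1 = -1 - 4*m)
-17773 + (79/x(11) + z(10))*(-110) = -17773 + (79/((66*11)) + (-1 - 4*10))*(-110) = -17773 + (79/726 + (-1 - 40))*(-110) = -17773 + (79*(1/726) - 41)*(-110) = -17773 + (79/726 - 41)*(-110) = -17773 - 29687/726*(-110) = -17773 + 148435/33 = -438074/33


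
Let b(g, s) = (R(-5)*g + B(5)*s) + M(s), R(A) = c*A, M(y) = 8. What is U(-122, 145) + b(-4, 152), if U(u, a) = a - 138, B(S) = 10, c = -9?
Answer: 1355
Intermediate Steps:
R(A) = -9*A
b(g, s) = 8 + 10*s + 45*g (b(g, s) = ((-9*(-5))*g + 10*s) + 8 = (45*g + 10*s) + 8 = (10*s + 45*g) + 8 = 8 + 10*s + 45*g)
U(u, a) = -138 + a
U(-122, 145) + b(-4, 152) = (-138 + 145) + (8 + 10*152 + 45*(-4)) = 7 + (8 + 1520 - 180) = 7 + 1348 = 1355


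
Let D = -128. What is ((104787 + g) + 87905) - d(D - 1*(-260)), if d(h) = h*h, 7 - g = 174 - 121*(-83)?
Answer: 165058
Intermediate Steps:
g = -10210 (g = 7 - (174 - 121*(-83)) = 7 - (174 + 10043) = 7 - 1*10217 = 7 - 10217 = -10210)
d(h) = h²
((104787 + g) + 87905) - d(D - 1*(-260)) = ((104787 - 10210) + 87905) - (-128 - 1*(-260))² = (94577 + 87905) - (-128 + 260)² = 182482 - 1*132² = 182482 - 1*17424 = 182482 - 17424 = 165058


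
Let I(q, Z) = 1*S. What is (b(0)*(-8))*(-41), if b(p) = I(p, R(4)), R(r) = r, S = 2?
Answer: 656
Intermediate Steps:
I(q, Z) = 2 (I(q, Z) = 1*2 = 2)
b(p) = 2
(b(0)*(-8))*(-41) = (2*(-8))*(-41) = -16*(-41) = 656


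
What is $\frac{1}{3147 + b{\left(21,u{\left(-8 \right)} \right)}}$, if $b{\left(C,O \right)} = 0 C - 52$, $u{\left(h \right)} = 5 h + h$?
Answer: $\frac{1}{3095} \approx 0.0003231$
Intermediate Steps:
$u{\left(h \right)} = 6 h$
$b{\left(C,O \right)} = -52$ ($b{\left(C,O \right)} = 0 - 52 = -52$)
$\frac{1}{3147 + b{\left(21,u{\left(-8 \right)} \right)}} = \frac{1}{3147 - 52} = \frac{1}{3095}$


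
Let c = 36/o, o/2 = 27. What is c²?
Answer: 4/9 ≈ 0.44444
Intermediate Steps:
o = 54 (o = 2*27 = 54)
c = ⅔ (c = 36/54 = 36*(1/54) = ⅔ ≈ 0.66667)
c² = (⅔)² = 4/9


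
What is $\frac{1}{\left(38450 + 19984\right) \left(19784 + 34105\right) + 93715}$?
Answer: $\frac{1}{3149043541} \approx 3.1756 \cdot 10^{-10}$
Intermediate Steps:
$\frac{1}{\left(38450 + 19984\right) \left(19784 + 34105\right) + 93715} = \frac{1}{58434 \cdot 53889 + 93715} = \frac{1}{3148949826 + 93715} = \frac{1}{3149043541}$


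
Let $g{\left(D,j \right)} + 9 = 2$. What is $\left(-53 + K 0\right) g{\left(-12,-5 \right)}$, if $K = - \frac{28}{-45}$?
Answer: $371$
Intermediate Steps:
$K = \frac{28}{45}$ ($K = \left(-28\right) \left(- \frac{1}{45}\right) = \frac{28}{45} \approx 0.62222$)
$g{\left(D,j \right)} = -7$ ($g{\left(D,j \right)} = -9 + 2 = -7$)
$\left(-53 + K 0\right) g{\left(-12,-5 \right)} = \left(-53 + \frac{28}{45} \cdot 0\right) \left(-7\right) = \left(-53 + 0\right) \left(-7\right) = \left(-53\right) \left(-7\right) = 371$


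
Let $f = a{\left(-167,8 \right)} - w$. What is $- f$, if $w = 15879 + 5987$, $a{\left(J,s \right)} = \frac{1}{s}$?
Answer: $\frac{174927}{8} \approx 21866.0$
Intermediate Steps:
$w = 21866$
$f = - \frac{174927}{8}$ ($f = \frac{1}{8} - 21866 = - \frac{174927}{8} \approx -21866.0$)
$- f = \left(-1\right) \left(- \frac{174927}{8}\right) = \frac{174927}{8}$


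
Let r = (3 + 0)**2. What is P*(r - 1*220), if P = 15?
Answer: -3165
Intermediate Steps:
r = 9 (r = 3**2 = 9)
P*(r - 1*220) = 15*(9 - 1*220) = 15*(9 - 220) = 15*(-211) = -3165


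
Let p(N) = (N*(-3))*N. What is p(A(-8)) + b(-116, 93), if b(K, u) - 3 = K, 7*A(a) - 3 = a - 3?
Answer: -5729/49 ≈ -116.92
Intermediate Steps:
A(a) = a/7 (A(a) = 3/7 + (a - 3)/7 = 3/7 + (-3 + a)/7 = 3/7 + (-3/7 + a/7) = a/7)
b(K, u) = 3 + K
p(N) = -3*N**2 (p(N) = (-3*N)*N = -3*N**2)
p(A(-8)) + b(-116, 93) = -3*((1/7)*(-8))**2 + (3 - 116) = -3*(-8/7)**2 - 113 = -3*64/49 - 113 = -192/49 - 113 = -5729/49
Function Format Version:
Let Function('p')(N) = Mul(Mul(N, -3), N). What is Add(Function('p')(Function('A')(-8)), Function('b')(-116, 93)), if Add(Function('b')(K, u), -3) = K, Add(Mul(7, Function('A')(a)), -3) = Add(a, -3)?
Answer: Rational(-5729, 49) ≈ -116.92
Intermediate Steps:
Function('A')(a) = Mul(Rational(1, 7), a) (Function('A')(a) = Add(Rational(3, 7), Mul(Rational(1, 7), Add(a, -3))) = Add(Rational(3, 7), Mul(Rational(1, 7), Add(-3, a))) = Add(Rational(3, 7), Add(Rational(-3, 7), Mul(Rational(1, 7), a))) = Mul(Rational(1, 7), a))
Function('b')(K, u) = Add(3, K)
Function('p')(N) = Mul(-3, Pow(N, 2)) (Function('p')(N) = Mul(Mul(-3, N), N) = Mul(-3, Pow(N, 2)))
Add(Function('p')(Function('A')(-8)), Function('b')(-116, 93)) = Add(Mul(-3, Pow(Mul(Rational(1, 7), -8), 2)), Add(3, -116)) = Add(Mul(-3, Pow(Rational(-8, 7), 2)), -113) = Add(Mul(-3, Rational(64, 49)), -113) = Add(Rational(-192, 49), -113) = Rational(-5729, 49)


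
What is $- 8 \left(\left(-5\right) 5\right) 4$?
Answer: $800$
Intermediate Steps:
$- 8 \left(\left(-5\right) 5\right) 4 = \left(-8\right) \left(-25\right) 4 = 200 \cdot 4 = 800$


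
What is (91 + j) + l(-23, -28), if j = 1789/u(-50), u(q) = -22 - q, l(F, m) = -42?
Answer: 3161/28 ≈ 112.89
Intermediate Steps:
j = 1789/28 (j = 1789/(-22 - 1*(-50)) = 1789/(-22 + 50) = 1789/28 ≈ 63.893)
(91 + j) + l(-23, -28) = (91 + 1789/28) - 42 = 4337/28 - 42 = 3161/28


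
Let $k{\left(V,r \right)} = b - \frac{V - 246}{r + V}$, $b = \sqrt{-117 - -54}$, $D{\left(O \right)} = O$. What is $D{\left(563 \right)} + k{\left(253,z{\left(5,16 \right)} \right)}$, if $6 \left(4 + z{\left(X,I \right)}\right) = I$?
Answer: $\frac{425044}{755} + 3 i \sqrt{7} \approx 562.97 + 7.9373 i$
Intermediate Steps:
$z{\left(X,I \right)} = -4 + \frac{I}{6}$
$b = 3 i \sqrt{7}$ ($b = \sqrt{-117 + 54} = \sqrt{-63} = 3 i \sqrt{7} \approx 7.9373 i$)
$k{\left(V,r \right)} = - \frac{-246 + V}{V + r} + 3 i \sqrt{7}$ ($k{\left(V,r \right)} = 3 i \sqrt{7} - \frac{V - 246}{r + V} = 3 i \sqrt{7} - \frac{-246 + V}{V + r} = - \frac{-246 + V}{V + r} + 3 i \sqrt{7}$)
$D{\left(563 \right)} + k{\left(253,z{\left(5,16 \right)} \right)} = 563 + \frac{246 - 253 + 3 i 253 \sqrt{7} + 3 i \left(-4 + \frac{1}{6} \cdot 16\right) \sqrt{7}}{253 + \left(-4 + \frac{1}{6} \cdot 16\right)} = 563 + \frac{246 - 253 + 759 i \sqrt{7} + 3 i \left(-4 + \frac{8}{3}\right) \sqrt{7}}{253 + \left(-4 + \frac{8}{3}\right)} = 563 + \frac{246 - 253 + 759 i \sqrt{7} + 3 i \left(- \frac{4}{3}\right) \sqrt{7}}{253 - \frac{4}{3}} = 563 + \frac{246 - 253 + 759 i \sqrt{7} - 4 i \sqrt{7}}{\frac{755}{3}} = 563 + \frac{3 \left(-7 + 755 i \sqrt{7}\right)}{755} = 563 - \left(\frac{21}{755} - 3 i \sqrt{7}\right) = \frac{425044}{755} + 3 i \sqrt{7}$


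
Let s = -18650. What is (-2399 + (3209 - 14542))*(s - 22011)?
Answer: 558356852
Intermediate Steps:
(-2399 + (3209 - 14542))*(s - 22011) = (-2399 + (3209 - 14542))*(-18650 - 22011) = (-2399 - 11333)*(-40661) = -13732*(-40661) = 558356852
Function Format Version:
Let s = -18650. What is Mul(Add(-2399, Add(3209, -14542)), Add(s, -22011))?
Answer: 558356852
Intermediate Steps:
Mul(Add(-2399, Add(3209, -14542)), Add(s, -22011)) = Mul(Add(-2399, Add(3209, -14542)), Add(-18650, -22011)) = Mul(Add(-2399, -11333), -40661) = Mul(-13732, -40661) = 558356852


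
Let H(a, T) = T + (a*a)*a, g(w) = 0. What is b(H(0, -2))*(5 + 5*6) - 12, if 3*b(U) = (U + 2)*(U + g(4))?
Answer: -12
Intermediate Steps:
H(a, T) = T + a³ (H(a, T) = T + a²*a = T + a³)
b(U) = U*(2 + U)/3 (b(U) = ((U + 2)*(U + 0))/3 = ((2 + U)*U)/3 = (U*(2 + U))/3 = U*(2 + U)/3)
b(H(0, -2))*(5 + 5*6) - 12 = ((-2 + 0³)*(2 + (-2 + 0³))/3)*(5 + 5*6) - 12 = ((-2 + 0)*(2 + (-2 + 0))/3)*(5 + 30) - 12 = ((⅓)*(-2)*(2 - 2))*35 - 12 = ((⅓)*(-2)*0)*35 - 12 = 0*35 - 12 = 0 - 12 = -12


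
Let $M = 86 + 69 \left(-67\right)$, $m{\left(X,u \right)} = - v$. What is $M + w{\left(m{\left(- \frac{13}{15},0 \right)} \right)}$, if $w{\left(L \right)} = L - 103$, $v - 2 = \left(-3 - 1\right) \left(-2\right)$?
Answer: $-4650$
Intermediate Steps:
$v = 10$ ($v = 2 + \left(-3 - 1\right) \left(-2\right) = 2 - -8 = 2 + 8 = 10$)
$m{\left(X,u \right)} = -10$ ($m{\left(X,u \right)} = \left(-1\right) 10 = -10$)
$M = -4537$ ($M = 86 - 4623 = -4537$)
$w{\left(L \right)} = -103 + L$ ($w{\left(L \right)} = L - 103 = -103 + L$)
$M + w{\left(m{\left(- \frac{13}{15},0 \right)} \right)} = -4537 - 113 = -4650$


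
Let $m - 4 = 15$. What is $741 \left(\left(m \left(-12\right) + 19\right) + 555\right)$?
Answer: $256386$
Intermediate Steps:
$m = 19$ ($m = 4 + 15 = 19$)
$741 \left(\left(m \left(-12\right) + 19\right) + 555\right) = 741 \left(\left(19 \left(-12\right) + 19\right) + 555\right) = 741 \left(\left(-228 + 19\right) + 555\right) = 741 \left(-209 + 555\right) = 741 \cdot 346 = 256386$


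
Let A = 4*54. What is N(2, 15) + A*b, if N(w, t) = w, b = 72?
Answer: 15554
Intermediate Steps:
A = 216
N(2, 15) + A*b = 2 + 216*72 = 2 + 15552 = 15554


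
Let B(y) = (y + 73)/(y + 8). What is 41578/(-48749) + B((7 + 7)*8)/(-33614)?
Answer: -33544273121/39327573264 ≈ -0.85295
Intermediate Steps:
B(y) = (73 + y)/(8 + y)
41578/(-48749) + B((7 + 7)*8)/(-33614) = 41578/(-48749) + ((73 + (7 + 7)*8)/(8 + (7 + 7)*8))/(-33614) = 41578*(-1/48749) + ((73 + 14*8)/(8 + 14*8))*(-1/33614) = -41578/48749 + ((73 + 112)/(8 + 112))*(-1/33614) = -41578/48749 + (185/120)*(-1/33614) = -41578/48749 + ((1/120)*185)*(-1/33614) = -41578/48749 + (37/24)*(-1/33614) = -41578/48749 - 37/806736 = -33544273121/39327573264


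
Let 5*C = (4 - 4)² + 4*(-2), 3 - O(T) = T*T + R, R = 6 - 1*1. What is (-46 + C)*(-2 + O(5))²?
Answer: -200158/5 ≈ -40032.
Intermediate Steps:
R = 5 (R = 6 - 1 = 5)
O(T) = -2 - T² (O(T) = 3 - (T*T + 5) = 3 - (T² + 5) = 3 - (5 + T²) = 3 + (-5 - T²) = -2 - T²)
C = -8/5 (C = ((4 - 4)² + 4*(-2))/5 = (0² - 8)/5 = (0 - 8)/5 = (⅕)*(-8) = -8/5 ≈ -1.6000)
(-46 + C)*(-2 + O(5))² = (-46 - 8/5)*(-2 + (-2 - 1*5²))² = -238*(-2 + (-2 - 1*25))²/5 = -238*(-2 + (-2 - 25))²/5 = -238*(-2 - 27)²/5 = -238/5*(-29)² = -238/5*841 = -200158/5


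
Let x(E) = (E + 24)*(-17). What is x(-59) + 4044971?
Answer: 4045566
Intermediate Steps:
x(E) = -408 - 17*E (x(E) = (24 + E)*(-17) = -408 - 17*E)
x(-59) + 4044971 = (-408 - 17*(-59)) + 4044971 = (-408 + 1003) + 4044971 = 595 + 4044971 = 4045566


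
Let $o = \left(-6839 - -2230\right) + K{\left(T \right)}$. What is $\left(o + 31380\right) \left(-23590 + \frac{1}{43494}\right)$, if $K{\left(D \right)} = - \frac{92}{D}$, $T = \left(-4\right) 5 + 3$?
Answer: $- \frac{155681617504447}{246466} \approx -6.3166 \cdot 10^{8}$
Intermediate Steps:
$T = -17$ ($T = -20 + 3 = -17$)
$o = - \frac{78261}{17}$ ($o = \left(-6839 - -2230\right) - \frac{92}{-17} = \left(-6839 + \left(2236 - 6\right)\right) - - \frac{92}{17} = \left(-6839 + 2230\right) + \frac{92}{17} = -4609 + \frac{92}{17} = - \frac{78261}{17} \approx -4603.6$)
$\left(o + 31380\right) \left(-23590 + \frac{1}{43494}\right) = \left(- \frac{78261}{17} + 31380\right) \left(-23590 + \frac{1}{43494}\right) = \frac{455199 \left(-23590 + \frac{1}{43494}\right)}{17} = \frac{455199}{17} \left(- \frac{1026023459}{43494}\right) = - \frac{155681617504447}{246466}$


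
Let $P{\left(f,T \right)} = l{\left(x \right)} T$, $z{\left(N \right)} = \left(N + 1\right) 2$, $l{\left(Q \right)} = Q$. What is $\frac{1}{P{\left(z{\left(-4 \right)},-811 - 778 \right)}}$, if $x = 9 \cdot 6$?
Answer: $- \frac{1}{85806} \approx -1.1654 \cdot 10^{-5}$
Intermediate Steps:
$x = 54$
$z{\left(N \right)} = 2 + 2 N$ ($z{\left(N \right)} = \left(1 + N\right) 2 = 2 + 2 N$)
$P{\left(f,T \right)} = 54 T$
$\frac{1}{P{\left(z{\left(-4 \right)},-811 - 778 \right)}} = \frac{1}{54 \left(-811 - 778\right)} = \frac{1}{54 \left(-1589\right)} = \frac{1}{-85806} = - \frac{1}{85806}$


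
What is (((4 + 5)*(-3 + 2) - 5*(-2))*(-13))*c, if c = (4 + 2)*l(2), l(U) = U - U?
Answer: 0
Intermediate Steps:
l(U) = 0
c = 0 (c = (4 + 2)*0 = 6*0 = 0)
(((4 + 5)*(-3 + 2) - 5*(-2))*(-13))*c = (((4 + 5)*(-3 + 2) - 5*(-2))*(-13))*0 = ((9*(-1) + 10)*(-13))*0 = ((-9 + 10)*(-13))*0 = (1*(-13))*0 = -13*0 = 0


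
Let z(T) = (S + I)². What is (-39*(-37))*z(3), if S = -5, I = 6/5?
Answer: 520923/25 ≈ 20837.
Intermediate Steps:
I = 6/5 (I = 6*(⅕) = 6/5 ≈ 1.2000)
z(T) = 361/25 (z(T) = (-5 + 6/5)² = (-19/5)² = 361/25)
(-39*(-37))*z(3) = -39*(-37)*(361/25) = 1443*(361/25) = 520923/25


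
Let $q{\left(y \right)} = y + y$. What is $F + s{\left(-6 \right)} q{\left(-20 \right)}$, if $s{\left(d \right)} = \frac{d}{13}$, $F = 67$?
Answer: $\frac{1111}{13} \approx 85.462$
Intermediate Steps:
$q{\left(y \right)} = 2 y$
$s{\left(d \right)} = \frac{d}{13}$ ($s{\left(d \right)} = d \frac{1}{13} = \frac{d}{13}$)
$F + s{\left(-6 \right)} q{\left(-20 \right)} = 67 + \frac{1}{13} \left(-6\right) 2 \left(-20\right) = 67 - - \frac{240}{13} = 67 + \frac{240}{13} = \frac{1111}{13}$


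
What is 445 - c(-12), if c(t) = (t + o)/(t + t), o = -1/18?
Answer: 192023/432 ≈ 444.50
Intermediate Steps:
o = -1/18 (o = -1*1/18 = -1/18 ≈ -0.055556)
c(t) = (-1/18 + t)/(2*t) (c(t) = (t - 1/18)/(t + t) = (-1/18 + t)/((2*t)) = (-1/18 + t)*(1/(2*t)) = (-1/18 + t)/(2*t))
445 - c(-12) = 445 - (-1 + 18*(-12))/(36*(-12)) = 445 - (-1)*(-1 - 216)/(36*12) = 445 - (-1)*(-217)/(36*12) = 445 - 1*217/432 = 445 - 217/432 = 192023/432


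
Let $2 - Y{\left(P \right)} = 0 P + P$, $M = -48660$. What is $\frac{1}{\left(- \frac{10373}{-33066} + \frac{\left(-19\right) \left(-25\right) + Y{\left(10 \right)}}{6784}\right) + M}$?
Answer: $- \frac{10196352}{496150587763} \approx -2.0551 \cdot 10^{-5}$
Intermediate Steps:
$Y{\left(P \right)} = 2 - P$ ($Y{\left(P \right)} = 2 - \left(0 P + P\right) = 2 - \left(0 + P\right) = 2 - P$)
$\frac{1}{\left(- \frac{10373}{-33066} + \frac{\left(-19\right) \left(-25\right) + Y{\left(10 \right)}}{6784}\right) + M} = \frac{1}{\left(- \frac{10373}{-33066} + \frac{\left(-19\right) \left(-25\right) + \left(2 - 10\right)}{6784}\right) - 48660} = \frac{1}{\left(\left(-10373\right) \left(- \frac{1}{33066}\right) + \left(475 + \left(2 - 10\right)\right) \frac{1}{6784}\right) - 48660} = \frac{1}{\left(\frac{943}{3006} + \left(475 - 8\right) \frac{1}{6784}\right) - 48660} = \frac{1}{\left(\frac{943}{3006} + 467 \cdot \frac{1}{6784}\right) - 48660} = \frac{1}{\left(\frac{943}{3006} + \frac{467}{6784}\right) - 48660} = \frac{1}{\frac{3900557}{10196352} - 48660} = \frac{1}{- \frac{496150587763}{10196352}} = - \frac{10196352}{496150587763}$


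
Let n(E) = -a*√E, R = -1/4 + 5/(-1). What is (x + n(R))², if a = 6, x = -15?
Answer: 36 + 90*I*√21 ≈ 36.0 + 412.43*I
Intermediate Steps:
R = -21/4 (R = -1*¼ + 5*(-1) = -¼ - 5 = -21/4 ≈ -5.2500)
n(E) = -6*√E
(x + n(R))² = (-15 - 3*I*√21)²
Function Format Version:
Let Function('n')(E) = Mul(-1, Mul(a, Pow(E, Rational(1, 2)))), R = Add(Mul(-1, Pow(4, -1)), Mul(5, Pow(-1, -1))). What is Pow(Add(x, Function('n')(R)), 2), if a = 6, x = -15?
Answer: Add(36, Mul(90, I, Pow(21, Rational(1, 2)))) ≈ Add(36.000, Mul(412.43, I))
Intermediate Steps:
R = Rational(-21, 4) (R = Add(Mul(-1, Rational(1, 4)), Mul(5, -1)) = Add(Rational(-1, 4), -5) = Rational(-21, 4) ≈ -5.2500)
Function('n')(E) = Mul(-6, Pow(E, Rational(1, 2))) (Function('n')(E) = Mul(-1, Mul(6, Pow(E, Rational(1, 2)))) = Mul(-6, Pow(E, Rational(1, 2))))
Pow(Add(x, Function('n')(R)), 2) = Pow(Add(-15, Mul(-6, Pow(Rational(-21, 4), Rational(1, 2)))), 2) = Pow(Add(-15, Mul(-6, Mul(Rational(1, 2), I, Pow(21, Rational(1, 2))))), 2) = Pow(Add(-15, Mul(-3, I, Pow(21, Rational(1, 2)))), 2)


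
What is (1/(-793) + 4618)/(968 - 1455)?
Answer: -3662073/386191 ≈ -9.4825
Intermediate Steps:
(1/(-793) + 4618)/(968 - 1455) = (-1/793 + 4618)/(-487) = (3662073/793)*(-1/487) = -3662073/386191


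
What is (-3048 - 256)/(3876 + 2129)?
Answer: -3304/6005 ≈ -0.55021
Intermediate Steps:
(-3048 - 256)/(3876 + 2129) = -3304/6005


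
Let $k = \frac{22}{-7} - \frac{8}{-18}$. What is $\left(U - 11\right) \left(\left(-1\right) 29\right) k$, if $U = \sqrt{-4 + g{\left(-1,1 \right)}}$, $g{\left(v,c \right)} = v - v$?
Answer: $- \frac{54230}{63} + \frac{9860 i}{63} \approx -860.79 + 156.51 i$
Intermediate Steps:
$g{\left(v,c \right)} = 0$
$k = - \frac{170}{63}$ ($k = 22 \left(- \frac{1}{7}\right) - - \frac{4}{9} = - \frac{22}{7} + \frac{4}{9} = - \frac{170}{63} \approx -2.6984$)
$U = 2 i$ ($U = \sqrt{-4 + 0} = \sqrt{-4} = 2 i \approx 2.0 i$)
$\left(U - 11\right) \left(\left(-1\right) 29\right) k = \left(2 i - 11\right) \left(\left(-1\right) 29\right) \left(- \frac{170}{63}\right) = \left(2 i - 11\right) \left(-29\right) \left(- \frac{170}{63}\right) = \left(-11 + 2 i\right) \left(-29\right) \left(- \frac{170}{63}\right) = \left(319 - 58 i\right) \left(- \frac{170}{63}\right) = - \frac{54230}{63} + \frac{9860 i}{63}$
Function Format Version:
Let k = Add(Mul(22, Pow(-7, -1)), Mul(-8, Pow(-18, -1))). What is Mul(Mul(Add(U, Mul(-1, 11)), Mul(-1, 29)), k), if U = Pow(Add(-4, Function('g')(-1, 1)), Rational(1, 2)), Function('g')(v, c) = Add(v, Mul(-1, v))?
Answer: Add(Rational(-54230, 63), Mul(Rational(9860, 63), I)) ≈ Add(-860.79, Mul(156.51, I))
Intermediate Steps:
Function('g')(v, c) = 0
k = Rational(-170, 63) (k = Add(Mul(22, Rational(-1, 7)), Mul(-8, Rational(-1, 18))) = Add(Rational(-22, 7), Rational(4, 9)) = Rational(-170, 63) ≈ -2.6984)
U = Mul(2, I) (U = Pow(Add(-4, 0), Rational(1, 2)) = Pow(-4, Rational(1, 2)) = Mul(2, I) ≈ Mul(2.0000, I))
Mul(Mul(Add(U, Mul(-1, 11)), Mul(-1, 29)), k) = Mul(Mul(Add(Mul(2, I), Mul(-1, 11)), Mul(-1, 29)), Rational(-170, 63)) = Mul(Mul(Add(Mul(2, I), -11), -29), Rational(-170, 63)) = Mul(Mul(Add(-11, Mul(2, I)), -29), Rational(-170, 63)) = Mul(Add(319, Mul(-58, I)), Rational(-170, 63)) = Add(Rational(-54230, 63), Mul(Rational(9860, 63), I))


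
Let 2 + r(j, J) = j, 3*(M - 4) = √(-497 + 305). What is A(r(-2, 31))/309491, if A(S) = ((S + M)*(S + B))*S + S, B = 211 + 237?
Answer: -4/309491 - 4736*I*√3/309491 ≈ -1.2924e-5 - 0.026505*I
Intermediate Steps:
B = 448
M = 4 + 8*I*√3/3 (M = 4 + √(-497 + 305)/3 = 4 + √(-192)/3 = 4 + (8*I*√3)/3 = 4 + 8*I*√3/3 ≈ 4.0 + 4.6188*I)
r(j, J) = -2 + j
A(S) = S + S*(448 + S)*(4 + S + 8*I*√3/3) (A(S) = ((S + (4 + 8*I*√3/3))*(S + 448))*S + S = ((4 + S + 8*I*√3/3)*(448 + S))*S + S = ((448 + S)*(4 + S + 8*I*√3/3))*S + S = S*(448 + S)*(4 + S + 8*I*√3/3) + S = S + S*(448 + S)*(4 + S + 8*I*√3/3))
A(r(-2, 31))/309491 = ((-2 - 2)*(5379 + 3*(-2 - 2)² + 1356*(-2 - 2) + 3584*I*√3 + 8*I*(-2 - 2)*√3)/3)/309491 = ((⅓)*(-4)*(5379 + 3*(-4)² + 1356*(-4) + 3584*I*√3 + 8*I*(-4)*√3))*(1/309491) = ((⅓)*(-4)*(5379 + 3*16 - 5424 + 3584*I*√3 - 32*I*√3))*(1/309491) = ((⅓)*(-4)*(5379 + 48 - 5424 + 3584*I*√3 - 32*I*√3))*(1/309491) = ((⅓)*(-4)*(3 + 3552*I*√3))*(1/309491) = (-4 - 4736*I*√3)*(1/309491) = -4/309491 - 4736*I*√3/309491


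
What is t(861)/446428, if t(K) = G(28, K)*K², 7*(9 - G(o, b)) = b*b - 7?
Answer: -78500704653/446428 ≈ -1.7584e+5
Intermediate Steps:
G(o, b) = 10 - b²/7 (G(o, b) = 9 - (b*b - 7)/7 = 9 - (b² - 7)/7 = 9 - (-7 + b²)/7 = 9 + (1 - b²/7) = 10 - b²/7)
t(K) = K²*(10 - K²/7) (t(K) = (10 - K²/7)*K² = K²*(10 - K²/7))
t(861)/446428 = ((⅐)*861²*(70 - 1*861²))/446428 = ((⅐)*741321*(70 - 1*741321))*(1/446428) = ((⅐)*741321*(70 - 741321))*(1/446428) = ((⅐)*741321*(-741251))*(1/446428) = -78500704653*1/446428 = -78500704653/446428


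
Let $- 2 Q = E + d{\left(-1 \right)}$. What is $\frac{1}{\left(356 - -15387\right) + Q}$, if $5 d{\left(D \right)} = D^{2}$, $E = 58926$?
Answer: $- \frac{10}{137201} \approx -7.2886 \cdot 10^{-5}$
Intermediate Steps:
$d{\left(D \right)} = \frac{D^{2}}{5}$
$Q = - \frac{294631}{10}$ ($Q = - \frac{58926 + \frac{\left(-1\right)^{2}}{5}}{2} = - \frac{58926 + \frac{1}{5} \cdot 1}{2} = - \frac{58926 + \frac{1}{5}}{2} = \left(- \frac{1}{2}\right) \frac{294631}{5} = - \frac{294631}{10} \approx -29463.0$)
$\frac{1}{\left(356 - -15387\right) + Q} = \frac{1}{\left(356 - -15387\right) - \frac{294631}{10}} = \frac{1}{\left(356 + 15387\right) - \frac{294631}{10}} = \frac{1}{15743 - \frac{294631}{10}} = \frac{1}{- \frac{137201}{10}} = - \frac{10}{137201}$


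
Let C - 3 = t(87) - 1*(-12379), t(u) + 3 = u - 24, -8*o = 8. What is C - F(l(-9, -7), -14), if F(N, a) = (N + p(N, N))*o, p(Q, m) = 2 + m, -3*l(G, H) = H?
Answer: 37346/3 ≈ 12449.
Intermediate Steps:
o = -1 (o = -⅛*8 = -1)
t(u) = -27 + u (t(u) = -3 + (u - 24) = -3 + (-24 + u) = -27 + u)
l(G, H) = -H/3
C = 12442 (C = 3 + ((-27 + 87) - 1*(-12379)) = 3 + (60 + 12379) = 3 + 12439 = 12442)
F(N, a) = -2 - 2*N (F(N, a) = (N + (2 + N))*(-1) = (2 + 2*N)*(-1) = -2 - 2*N)
C - F(l(-9, -7), -14) = 12442 - (-2 - (-2)*(-7)/3) = 12442 - (-2 - 2*7/3) = 12442 - (-2 - 14/3) = 12442 - 1*(-20/3) = 12442 + 20/3 = 37346/3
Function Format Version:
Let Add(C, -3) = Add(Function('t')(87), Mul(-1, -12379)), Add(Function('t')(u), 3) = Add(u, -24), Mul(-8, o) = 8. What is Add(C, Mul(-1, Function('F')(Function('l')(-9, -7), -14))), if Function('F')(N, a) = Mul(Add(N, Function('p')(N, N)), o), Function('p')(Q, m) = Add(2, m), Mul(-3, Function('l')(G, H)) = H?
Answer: Rational(37346, 3) ≈ 12449.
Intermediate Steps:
o = -1 (o = Mul(Rational(-1, 8), 8) = -1)
Function('t')(u) = Add(-27, u) (Function('t')(u) = Add(-3, Add(u, -24)) = Add(-3, Add(-24, u)) = Add(-27, u))
Function('l')(G, H) = Mul(Rational(-1, 3), H)
C = 12442 (C = Add(3, Add(Add(-27, 87), Mul(-1, -12379))) = Add(3, Add(60, 12379)) = Add(3, 12439) = 12442)
Function('F')(N, a) = Add(-2, Mul(-2, N)) (Function('F')(N, a) = Mul(Add(N, Add(2, N)), -1) = Mul(Add(2, Mul(2, N)), -1) = Add(-2, Mul(-2, N)))
Add(C, Mul(-1, Function('F')(Function('l')(-9, -7), -14))) = Add(12442, Mul(-1, Add(-2, Mul(-2, Mul(Rational(-1, 3), -7))))) = Add(12442, Mul(-1, Add(-2, Mul(-2, Rational(7, 3))))) = Add(12442, Mul(-1, Add(-2, Rational(-14, 3)))) = Add(12442, Mul(-1, Rational(-20, 3))) = Add(12442, Rational(20, 3)) = Rational(37346, 3)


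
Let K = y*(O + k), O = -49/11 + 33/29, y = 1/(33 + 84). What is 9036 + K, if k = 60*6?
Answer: 337364410/37323 ≈ 9039.0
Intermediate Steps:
y = 1/117 ≈ 0.0085470
k = 360
O = -1058/319 (O = -49*1/11 + 33*(1/29) = -49/11 + 33/29 = -1058/319 ≈ -3.3166)
K = 113782/37323 (K = (-1058/319 + 360)/117 = (1/117)*(113782/319) = 113782/37323 ≈ 3.0486)
9036 + K = 9036 + 113782/37323 = 337364410/37323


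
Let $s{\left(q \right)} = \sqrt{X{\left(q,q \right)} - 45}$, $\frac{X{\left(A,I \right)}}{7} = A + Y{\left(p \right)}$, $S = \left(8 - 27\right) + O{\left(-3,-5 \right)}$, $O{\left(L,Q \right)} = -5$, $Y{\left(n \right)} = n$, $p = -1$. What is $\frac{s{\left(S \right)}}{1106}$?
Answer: $\frac{i \sqrt{55}}{553} \approx 0.013411 i$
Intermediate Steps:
$S = -24$ ($S = \left(8 - 27\right) - 5 = -19 - 5 = -24$)
$X{\left(A,I \right)} = -7 + 7 A$ ($X{\left(A,I \right)} = 7 \left(A - 1\right) = 7 \left(-1 + A\right) = -7 + 7 A$)
$s{\left(q \right)} = \sqrt{-52 + 7 q}$ ($s{\left(q \right)} = \sqrt{\left(-7 + 7 q\right) - 45} = \sqrt{-52 + 7 q}$)
$\frac{s{\left(S \right)}}{1106} = \frac{\sqrt{-52 + 7 \left(-24\right)}}{1106} = \sqrt{-52 - 168} \cdot \frac{1}{1106} = \sqrt{-220} \cdot \frac{1}{1106} = 2 i \sqrt{55} \cdot \frac{1}{1106} = \frac{i \sqrt{55}}{553}$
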